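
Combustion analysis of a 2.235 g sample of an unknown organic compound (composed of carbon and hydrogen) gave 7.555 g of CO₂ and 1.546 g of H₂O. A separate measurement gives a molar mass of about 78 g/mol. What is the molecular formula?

C6H6

mol C = 7.555 g CO₂ ÷ 44.009 g/mol = 0.17167 mol
mol H = 2 × 1.546 g H₂O ÷ 18.015 g/mol = 0.17163 mol
Divide by the smallest (0.17163 mol): C 1.000, H 1.000
Empirical formula: CH
Empirical-formula mass = 13.02 g/mol; 78 ÷ 13.02 ≈ 6, so the molecular formula is C6H6.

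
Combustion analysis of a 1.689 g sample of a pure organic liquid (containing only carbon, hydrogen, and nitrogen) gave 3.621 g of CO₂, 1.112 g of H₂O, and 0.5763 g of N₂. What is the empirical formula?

mol C = 3.621 g CO₂ ÷ 44.009 g/mol = 0.082279 mol
mol H = 2 × 1.112 g H₂O ÷ 18.015 g/mol = 0.12345 mol
mol N = 2 × 0.5763 g N₂ ÷ 28.014 g/mol = 0.041144 mol
Divide by the smallest (0.041144 mol): C 2.000, H 3.001, N 1.000

C2H3N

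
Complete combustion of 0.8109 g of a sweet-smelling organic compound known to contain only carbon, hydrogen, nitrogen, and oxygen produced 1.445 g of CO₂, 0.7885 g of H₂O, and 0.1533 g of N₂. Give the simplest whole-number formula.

mol C = 1.445 g CO₂ ÷ 44.009 g/mol = 0.032834 mol
mol H = 2 × 0.7885 g H₂O ÷ 18.015 g/mol = 0.087538 mol
mol N = 2 × 0.1533 g N₂ ÷ 28.014 g/mol = 0.010945 mol
mass O = 0.8109 − (0.39437 + 0.088238 + 0.15330) = 0.17499 g → mol O = 0.17499 ÷ 15.999 = 0.010938 mol
Divide by the smallest (0.010938 mol): C 3.002, H 8.003, N 1.001, O 1.000

C3H8NO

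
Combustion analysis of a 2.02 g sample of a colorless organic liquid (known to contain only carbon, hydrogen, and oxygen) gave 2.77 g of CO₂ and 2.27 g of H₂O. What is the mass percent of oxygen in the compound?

50.0%

mol C = 2.77 g CO₂ ÷ 44.009 g/mol = 0.06294 mol
mol H = 2 × 2.27 g H₂O ÷ 18.015 g/mol = 0.2520 mol
mass O = 2.02 − (0.7560 + 0.2540) = 1.010 g → mol O = 1.010 ÷ 15.999 = 0.06313 mol
mass % O = 1.010 g ÷ 2.02 g × 100%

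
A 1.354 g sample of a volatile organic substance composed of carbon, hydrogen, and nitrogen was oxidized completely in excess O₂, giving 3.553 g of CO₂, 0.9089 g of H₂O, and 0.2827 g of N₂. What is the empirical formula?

C4H5N

mol C = 3.553 g CO₂ ÷ 44.009 g/mol = 0.080733 mol
mol H = 2 × 0.9089 g H₂O ÷ 18.015 g/mol = 0.10090 mol
mol N = 2 × 0.2827 g N₂ ÷ 28.014 g/mol = 0.020183 mol
Divide by the smallest (0.020183 mol): C 4.000, H 5.000, N 1.000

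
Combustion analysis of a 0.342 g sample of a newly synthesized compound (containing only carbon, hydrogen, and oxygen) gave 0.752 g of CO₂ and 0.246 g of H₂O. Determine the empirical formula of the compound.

mol C = 0.752 g CO₂ ÷ 44.009 g/mol = 0.01709 mol
mol H = 2 × 0.246 g H₂O ÷ 18.015 g/mol = 0.02731 mol
mass O = 0.342 − (0.2052 + 0.02753) = 0.1092 g → mol O = 0.1092 ÷ 15.999 = 0.006828 mol
Divide by the smallest (0.006828 mol): C 2.503, H 4.000, O 1.000
Multiplying each by 2 gives whole numbers: C 5.01, H 8.00, O 2.00

C5H8O2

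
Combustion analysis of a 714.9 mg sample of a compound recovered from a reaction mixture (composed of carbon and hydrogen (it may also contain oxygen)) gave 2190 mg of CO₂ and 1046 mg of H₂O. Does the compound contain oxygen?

no

mol C = 2.190 g CO₂ ÷ 44.009 g/mol = 0.049763 mol
mol H = 2 × 1.046 g H₂O ÷ 18.015 g/mol = 0.11613 mol
C and H together account for 0.71475 g — essentially the entire 0.7149 g sample — so the compound contains no oxygen.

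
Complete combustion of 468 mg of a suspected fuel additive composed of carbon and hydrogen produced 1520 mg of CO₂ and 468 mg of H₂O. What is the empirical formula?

mol C = 1.52 g CO₂ ÷ 44.009 g/mol = 0.03454 mol
mol H = 2 × 0.468 g H₂O ÷ 18.015 g/mol = 0.05196 mol
Divide by the smallest (0.03454 mol): C 1.000, H 1.504
Multiplying each by 2 gives whole numbers: C 2.00, H 3.01

C2H3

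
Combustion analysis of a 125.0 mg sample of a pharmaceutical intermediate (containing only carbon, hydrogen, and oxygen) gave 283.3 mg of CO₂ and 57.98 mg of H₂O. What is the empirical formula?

C5H5O2

mol C = 0.2833 g CO₂ ÷ 44.009 g/mol = 0.0064373 mol
mol H = 2 × 0.05798 g H₂O ÷ 18.015 g/mol = 0.0064369 mol
mass O = 0.1250 − (0.077319 + 0.0064884) = 0.041193 g → mol O = 0.041193 ÷ 15.999 = 0.0025747 mol
Divide by the smallest (0.0025747 mol): C 2.500, H 2.500, O 1.000
Multiplying each by 2 gives whole numbers: C 5.00, H 5.00, O 2.00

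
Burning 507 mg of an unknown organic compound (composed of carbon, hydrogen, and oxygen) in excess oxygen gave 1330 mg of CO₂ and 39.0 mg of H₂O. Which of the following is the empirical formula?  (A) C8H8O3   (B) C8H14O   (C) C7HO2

mol C = 1.33 g CO₂ ÷ 44.009 g/mol = 0.03022 mol
mol H = 2 × 0.0390 g H₂O ÷ 18.015 g/mol = 0.004330 mol
mass O = 0.507 − (0.3630 + 0.004364) = 0.1397 g → mol O = 0.1397 ÷ 15.999 = 0.008729 mol
Divide by the smallest (0.004330 mol): C 6.980, H 1.000, O 2.016

(C) C7HO2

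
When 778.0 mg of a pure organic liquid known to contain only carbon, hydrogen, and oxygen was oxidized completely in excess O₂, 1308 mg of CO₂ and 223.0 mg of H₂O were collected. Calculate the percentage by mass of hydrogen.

3.21%

mol C = 1.308 g CO₂ ÷ 44.009 g/mol = 0.029721 mol
mol H = 2 × 0.2230 g H₂O ÷ 18.015 g/mol = 0.024757 mol
mass O = 0.7780 − (0.35698 + 0.024955) = 0.39606 g → mol O = 0.39606 ÷ 15.999 = 0.024756 mol
mass % H = 0.024955 g ÷ 0.7780 g × 100%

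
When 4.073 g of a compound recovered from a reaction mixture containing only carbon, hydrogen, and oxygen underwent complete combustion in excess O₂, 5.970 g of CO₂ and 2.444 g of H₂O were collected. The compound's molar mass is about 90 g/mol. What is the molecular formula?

C3H6O3

mol C = 5.970 g CO₂ ÷ 44.009 g/mol = 0.13565 mol
mol H = 2 × 2.444 g H₂O ÷ 18.015 g/mol = 0.27133 mol
mass O = 4.073 − (1.6293 + 0.27350) = 2.1702 g → mol O = 2.1702 ÷ 15.999 = 0.13564 mol
Divide by the smallest (0.13564 mol): C 1.000, H 2.000, O 1.000
Empirical formula: CH2O
Empirical-formula mass = 30.03 g/mol; 90 ÷ 30.03 ≈ 3, so the molecular formula is C3H6O3.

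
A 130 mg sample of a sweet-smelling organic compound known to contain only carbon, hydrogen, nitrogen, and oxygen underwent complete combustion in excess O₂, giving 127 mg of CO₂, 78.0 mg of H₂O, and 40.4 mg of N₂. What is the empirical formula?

CH3NO

mol C = 0.127 g CO₂ ÷ 44.009 g/mol = 0.002886 mol
mol H = 2 × 0.0780 g H₂O ÷ 18.015 g/mol = 0.008659 mol
mol N = 2 × 0.0404 g N₂ ÷ 28.014 g/mol = 0.002884 mol
mass O = 0.130 − (0.03466 + 0.008729 + 0.04040) = 0.04621 g → mol O = 0.04621 ÷ 15.999 = 0.002888 mol
Divide by the smallest (0.002884 mol): C 1.001, H 3.002, N 1.000, O 1.001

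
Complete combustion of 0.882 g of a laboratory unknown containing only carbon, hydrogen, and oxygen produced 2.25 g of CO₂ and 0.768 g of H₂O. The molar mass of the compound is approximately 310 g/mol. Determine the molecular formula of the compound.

mol C = 2.25 g CO₂ ÷ 44.009 g/mol = 0.05113 mol
mol H = 2 × 0.768 g H₂O ÷ 18.015 g/mol = 0.08526 mol
mass O = 0.882 − (0.6141 + 0.08594) = 0.1820 g → mol O = 0.1820 ÷ 15.999 = 0.01137 mol
Divide by the smallest (0.01137 mol): C 4.495, H 7.496, O 1.000
Multiplying each by 2 gives whole numbers: C 8.99, H 14.99, O 2.00
Empirical formula: C9H15O2
Empirical-formula mass = 155.22 g/mol; 310 ÷ 155.22 ≈ 2, so the molecular formula is C18H30O4.

C18H30O4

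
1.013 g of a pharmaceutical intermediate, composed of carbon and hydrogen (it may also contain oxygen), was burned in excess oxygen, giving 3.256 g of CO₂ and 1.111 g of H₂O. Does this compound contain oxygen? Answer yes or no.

mol C = 3.256 g CO₂ ÷ 44.009 g/mol = 0.073985 mol
mol H = 2 × 1.111 g H₂O ÷ 18.015 g/mol = 0.12334 mol
C and H together account for 1.0130 g — essentially the entire 1.013 g sample — so the compound contains no oxygen.

no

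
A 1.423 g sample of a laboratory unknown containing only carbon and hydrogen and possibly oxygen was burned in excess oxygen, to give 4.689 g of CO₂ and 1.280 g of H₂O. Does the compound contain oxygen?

mol C = 4.689 g CO₂ ÷ 44.009 g/mol = 0.10655 mol
mol H = 2 × 1.280 g H₂O ÷ 18.015 g/mol = 0.14210 mol
C and H together account for 1.4230 g — essentially the entire 1.423 g sample — so the compound contains no oxygen.

no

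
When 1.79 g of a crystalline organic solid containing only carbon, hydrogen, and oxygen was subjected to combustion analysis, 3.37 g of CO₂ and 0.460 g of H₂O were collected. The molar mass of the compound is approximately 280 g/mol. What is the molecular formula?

C12H8O8

mol C = 3.37 g CO₂ ÷ 44.009 g/mol = 0.07658 mol
mol H = 2 × 0.460 g H₂O ÷ 18.015 g/mol = 0.05107 mol
mass O = 1.79 − (0.9197 + 0.05148) = 0.8188 g → mol O = 0.8188 ÷ 15.999 = 0.05118 mol
Divide by the smallest (0.05107 mol): C 1.499, H 1.000, O 1.002
Multiplying each by 2 gives whole numbers: C 3.00, H 2.00, O 2.00
Empirical formula: C3H2O2
Empirical-formula mass = 70.05 g/mol; 280 ÷ 70.05 ≈ 4, so the molecular formula is C12H8O8.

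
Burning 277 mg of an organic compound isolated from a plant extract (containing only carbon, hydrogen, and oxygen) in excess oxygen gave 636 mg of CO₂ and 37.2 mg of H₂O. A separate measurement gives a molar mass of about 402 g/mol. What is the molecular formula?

mol C = 0.636 g CO₂ ÷ 44.009 g/mol = 0.01445 mol
mol H = 2 × 0.0372 g H₂O ÷ 18.015 g/mol = 0.004130 mol
mass O = 0.277 − (0.1736 + 0.004163) = 0.09926 g → mol O = 0.09926 ÷ 15.999 = 0.006204 mol
Divide by the smallest (0.004130 mol): C 3.499, H 1.000, O 1.502
Multiplying each by 2 gives whole numbers: C 7.00, H 2.00, O 3.00
Empirical formula: C7H2O3
Empirical-formula mass = 134.09 g/mol; 402 ÷ 134.09 ≈ 3, so the molecular formula is C21H6O9.

C21H6O9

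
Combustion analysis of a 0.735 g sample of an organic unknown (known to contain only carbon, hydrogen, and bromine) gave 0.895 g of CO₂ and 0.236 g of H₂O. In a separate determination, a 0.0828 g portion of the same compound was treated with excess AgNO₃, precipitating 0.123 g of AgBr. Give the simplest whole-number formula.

C7H9Br2

mol C = 0.895 g CO₂ ÷ 44.009 g/mol = 0.02034 mol
mol H = 2 × 0.236 g H₂O ÷ 18.015 g/mol = 0.02620 mol
From the AgBr data: mol Br per gram of compound = (0.123 ÷ 187.772) ÷ 0.0828 = 0.007911 mol/g, so in the 0.735 g combustion sample mol Br = 0.005815 mol
Divide by the smallest (0.005815 mol): C 3.497, H 4.506, Br 1.000
Multiplying each by 2 gives whole numbers: C 6.99, H 9.01, Br 2.00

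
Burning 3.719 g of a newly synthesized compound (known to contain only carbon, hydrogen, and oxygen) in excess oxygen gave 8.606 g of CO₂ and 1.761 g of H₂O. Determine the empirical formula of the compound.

C8H8O3

mol C = 8.606 g CO₂ ÷ 44.009 g/mol = 0.19555 mol
mol H = 2 × 1.761 g H₂O ÷ 18.015 g/mol = 0.19550 mol
mass O = 3.719 − (2.3488 + 0.19707) = 1.1732 g → mol O = 1.1732 ÷ 15.999 = 0.073328 mol
Divide by the smallest (0.073328 mol): C 2.667, H 2.666, O 1.000
Multiplying each by 3 gives whole numbers: C 8.00, H 8.00, O 3.00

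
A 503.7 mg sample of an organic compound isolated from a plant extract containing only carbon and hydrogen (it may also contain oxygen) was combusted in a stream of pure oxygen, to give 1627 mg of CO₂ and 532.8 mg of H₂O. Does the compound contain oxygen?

no

mol C = 1.627 g CO₂ ÷ 44.009 g/mol = 0.036970 mol
mol H = 2 × 0.5328 g H₂O ÷ 18.015 g/mol = 0.059151 mol
C and H together account for 0.50367 g — essentially the entire 0.5037 g sample — so the compound contains no oxygen.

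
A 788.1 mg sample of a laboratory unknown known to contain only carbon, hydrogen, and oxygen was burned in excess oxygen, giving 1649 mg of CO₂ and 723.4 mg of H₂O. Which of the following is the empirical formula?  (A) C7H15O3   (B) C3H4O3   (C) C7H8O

(A) C7H15O3

mol C = 1.649 g CO₂ ÷ 44.009 g/mol = 0.037470 mol
mol H = 2 × 0.7234 g H₂O ÷ 18.015 g/mol = 0.080311 mol
mass O = 0.7881 − (0.45005 + 0.080953) = 0.25710 g → mol O = 0.25710 ÷ 15.999 = 0.016070 mol
Divide by the smallest (0.016070 mol): C 2.332, H 4.998, O 1.000
Multiplying each by 3 gives whole numbers: C 7.00, H 14.99, O 3.00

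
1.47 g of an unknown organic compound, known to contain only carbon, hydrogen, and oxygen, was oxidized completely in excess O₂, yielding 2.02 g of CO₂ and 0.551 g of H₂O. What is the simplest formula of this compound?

C6H8O7

mol C = 2.02 g CO₂ ÷ 44.009 g/mol = 0.04590 mol
mol H = 2 × 0.551 g H₂O ÷ 18.015 g/mol = 0.06117 mol
mass O = 1.47 − (0.5513 + 0.06166) = 0.8570 g → mol O = 0.8570 ÷ 15.999 = 0.05357 mol
Divide by the smallest (0.04590 mol): C 1.000, H 1.333, O 1.167
Multiplying each by 6 gives whole numbers: C 6.00, H 8.00, O 7.00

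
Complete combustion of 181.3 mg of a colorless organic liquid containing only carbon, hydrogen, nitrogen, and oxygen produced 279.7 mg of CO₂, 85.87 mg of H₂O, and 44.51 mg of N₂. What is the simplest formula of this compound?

C2H3NO

mol C = 0.2797 g CO₂ ÷ 44.009 g/mol = 0.0063555 mol
mol H = 2 × 0.08587 g H₂O ÷ 18.015 g/mol = 0.0095332 mol
mol N = 2 × 0.04451 g N₂ ÷ 28.014 g/mol = 0.0031777 mol
mass O = 0.1813 − (0.076336 + 0.0096094 + 0.044510) = 0.050844 g → mol O = 0.050844 ÷ 15.999 = 0.0031780 mol
Divide by the smallest (0.0031777 mol): C 2.000, H 3.000, N 1.000, O 1.000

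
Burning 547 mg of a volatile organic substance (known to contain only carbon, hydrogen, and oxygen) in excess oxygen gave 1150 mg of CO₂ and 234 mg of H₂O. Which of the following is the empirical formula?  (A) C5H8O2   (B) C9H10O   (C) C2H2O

(C) C2H2O

mol C = 1.15 g CO₂ ÷ 44.009 g/mol = 0.02613 mol
mol H = 2 × 0.234 g H₂O ÷ 18.015 g/mol = 0.02598 mol
mass O = 0.547 − (0.3139 + 0.02619) = 0.2070 g → mol O = 0.2070 ÷ 15.999 = 0.01294 mol
Divide by the smallest (0.01294 mol): C 2.020, H 2.008, O 1.000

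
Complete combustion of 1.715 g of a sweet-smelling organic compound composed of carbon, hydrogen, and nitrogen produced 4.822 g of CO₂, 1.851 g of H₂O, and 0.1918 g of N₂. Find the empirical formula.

mol C = 4.822 g CO₂ ÷ 44.009 g/mol = 0.10957 mol
mol H = 2 × 1.851 g H₂O ÷ 18.015 g/mol = 0.20550 mol
mol N = 2 × 0.1918 g N₂ ÷ 28.014 g/mol = 0.013693 mol
Divide by the smallest (0.013693 mol): C 8.002, H 15.007, N 1.000

C8H15N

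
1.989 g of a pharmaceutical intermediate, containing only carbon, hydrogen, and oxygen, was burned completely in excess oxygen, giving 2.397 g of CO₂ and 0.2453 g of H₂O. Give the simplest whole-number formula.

C2HO3

mol C = 2.397 g CO₂ ÷ 44.009 g/mol = 0.054466 mol
mol H = 2 × 0.2453 g H₂O ÷ 18.015 g/mol = 0.027233 mol
mass O = 1.989 − (0.65419 + 0.027451) = 1.3074 g → mol O = 1.3074 ÷ 15.999 = 0.081715 mol
Divide by the smallest (0.027233 mol): C 2.000, H 1.000, O 3.001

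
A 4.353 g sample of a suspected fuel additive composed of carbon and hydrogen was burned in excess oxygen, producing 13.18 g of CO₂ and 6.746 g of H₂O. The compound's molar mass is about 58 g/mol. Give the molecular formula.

C4H10

mol C = 13.18 g CO₂ ÷ 44.009 g/mol = 0.29948 mol
mol H = 2 × 6.746 g H₂O ÷ 18.015 g/mol = 0.74893 mol
Divide by the smallest (0.29948 mol): C 1.000, H 2.501
Multiplying each by 2 gives whole numbers: C 2.00, H 5.00
Empirical formula: C2H5
Empirical-formula mass = 29.06 g/mol; 58 ÷ 29.06 ≈ 2, so the molecular formula is C4H10.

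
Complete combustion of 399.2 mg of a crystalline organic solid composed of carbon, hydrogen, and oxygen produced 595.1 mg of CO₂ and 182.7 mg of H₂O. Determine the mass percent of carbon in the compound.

40.69%

mol C = 0.5951 g CO₂ ÷ 44.009 g/mol = 0.013522 mol
mol H = 2 × 0.1827 g H₂O ÷ 18.015 g/mol = 0.020283 mol
mass O = 0.3992 − (0.16242 + 0.020445) = 0.21634 g → mol O = 0.21634 ÷ 15.999 = 0.013522 mol
mass % C = 0.16242 g ÷ 0.3992 g × 100%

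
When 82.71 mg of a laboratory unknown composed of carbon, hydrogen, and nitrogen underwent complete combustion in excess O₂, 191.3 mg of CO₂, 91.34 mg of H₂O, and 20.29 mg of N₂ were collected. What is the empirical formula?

mol C = 0.1913 g CO₂ ÷ 44.009 g/mol = 0.0043468 mol
mol H = 2 × 0.09134 g H₂O ÷ 18.015 g/mol = 0.010140 mol
mol N = 2 × 0.02029 g N₂ ÷ 28.014 g/mol = 0.0014486 mol
Divide by the smallest (0.0014486 mol): C 3.001, H 7.000, N 1.000

C3H7N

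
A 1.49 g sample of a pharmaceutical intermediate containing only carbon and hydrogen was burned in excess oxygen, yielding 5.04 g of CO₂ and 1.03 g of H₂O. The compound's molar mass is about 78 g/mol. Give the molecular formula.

mol C = 5.04 g CO₂ ÷ 44.009 g/mol = 0.1145 mol
mol H = 2 × 1.03 g H₂O ÷ 18.015 g/mol = 0.1143 mol
Divide by the smallest (0.1143 mol): C 1.002, H 1.000
Empirical formula: CH
Empirical-formula mass = 13.02 g/mol; 78 ÷ 13.02 ≈ 6, so the molecular formula is C6H6.

C6H6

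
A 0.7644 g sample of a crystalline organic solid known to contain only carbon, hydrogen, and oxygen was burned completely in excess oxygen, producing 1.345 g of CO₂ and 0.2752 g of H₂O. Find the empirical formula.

C4H4O3

mol C = 1.345 g CO₂ ÷ 44.009 g/mol = 0.030562 mol
mol H = 2 × 0.2752 g H₂O ÷ 18.015 g/mol = 0.030552 mol
mass O = 0.7644 − (0.36708 + 0.030797) = 0.36652 g → mol O = 0.36652 ÷ 15.999 = 0.022909 mol
Divide by the smallest (0.022909 mol): C 1.334, H 1.334, O 1.000
Multiplying each by 3 gives whole numbers: C 4.00, H 4.00, O 3.00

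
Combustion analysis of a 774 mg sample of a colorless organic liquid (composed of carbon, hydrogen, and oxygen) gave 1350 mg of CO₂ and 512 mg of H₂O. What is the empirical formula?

mol C = 1.35 g CO₂ ÷ 44.009 g/mol = 0.03068 mol
mol H = 2 × 0.512 g H₂O ÷ 18.015 g/mol = 0.05684 mol
mass O = 0.774 − (0.3684 + 0.05730) = 0.3483 g → mol O = 0.3483 ÷ 15.999 = 0.02177 mol
Divide by the smallest (0.02177 mol): C 1.409, H 2.611, O 1.000
Multiplying each by 5 gives whole numbers: C 7.05, H 13.06, O 5.00

C7H13O5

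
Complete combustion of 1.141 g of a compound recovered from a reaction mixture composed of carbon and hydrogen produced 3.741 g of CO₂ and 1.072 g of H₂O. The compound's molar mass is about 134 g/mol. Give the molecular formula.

C10H14

mol C = 3.741 g CO₂ ÷ 44.009 g/mol = 0.085005 mol
mol H = 2 × 1.072 g H₂O ÷ 18.015 g/mol = 0.11901 mol
Divide by the smallest (0.085005 mol): C 1.000, H 1.400
Multiplying each by 5 gives whole numbers: C 5.00, H 7.00
Empirical formula: C5H7
Empirical-formula mass = 67.11 g/mol; 134 ÷ 67.11 ≈ 2, so the molecular formula is C10H14.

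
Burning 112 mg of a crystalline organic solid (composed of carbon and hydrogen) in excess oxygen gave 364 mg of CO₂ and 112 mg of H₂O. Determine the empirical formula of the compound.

mol C = 0.364 g CO₂ ÷ 44.009 g/mol = 0.008271 mol
mol H = 2 × 0.112 g H₂O ÷ 18.015 g/mol = 0.01243 mol
Divide by the smallest (0.008271 mol): C 1.000, H 1.503
Multiplying each by 2 gives whole numbers: C 2.00, H 3.01

C2H3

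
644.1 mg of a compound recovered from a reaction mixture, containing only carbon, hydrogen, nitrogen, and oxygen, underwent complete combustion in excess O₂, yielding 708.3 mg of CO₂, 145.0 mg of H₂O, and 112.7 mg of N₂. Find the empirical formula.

C4H4N2O5

mol C = 0.7083 g CO₂ ÷ 44.009 g/mol = 0.016094 mol
mol H = 2 × 0.1450 g H₂O ÷ 18.015 g/mol = 0.016098 mol
mol N = 2 × 0.1127 g N₂ ÷ 28.014 g/mol = 0.0080460 mol
mass O = 0.6441 − (0.19331 + 0.016226 + 0.11270) = 0.32186 g → mol O = 0.32186 ÷ 15.999 = 0.020118 mol
Divide by the smallest (0.0080460 mol): C 2.000, H 2.001, N 1.000, O 2.500
Multiplying each by 2 gives whole numbers: C 4.00, H 4.00, N 2.00, O 5.00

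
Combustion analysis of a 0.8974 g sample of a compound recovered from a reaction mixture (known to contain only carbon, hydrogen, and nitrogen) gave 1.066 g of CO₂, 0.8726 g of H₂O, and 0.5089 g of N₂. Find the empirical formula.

C2H8N3

mol C = 1.066 g CO₂ ÷ 44.009 g/mol = 0.024222 mol
mol H = 2 × 0.8726 g H₂O ÷ 18.015 g/mol = 0.096875 mol
mol N = 2 × 0.5089 g N₂ ÷ 28.014 g/mol = 0.036332 mol
Divide by the smallest (0.024222 mol): C 1.000, H 3.999, N 1.500
Multiplying each by 2 gives whole numbers: C 2.00, H 8.00, N 3.00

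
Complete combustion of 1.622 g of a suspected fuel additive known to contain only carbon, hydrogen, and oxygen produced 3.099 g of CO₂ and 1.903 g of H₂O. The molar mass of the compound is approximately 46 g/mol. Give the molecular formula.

mol C = 3.099 g CO₂ ÷ 44.009 g/mol = 0.070417 mol
mol H = 2 × 1.903 g H₂O ÷ 18.015 g/mol = 0.21127 mol
mass O = 1.622 − (0.84578 + 0.21296) = 0.56326 g → mol O = 0.56326 ÷ 15.999 = 0.035206 mol
Divide by the smallest (0.035206 mol): C 2.000, H 6.001, O 1.000
Empirical formula: C2H6O
Empirical-formula mass = 46.07 g/mol; 46 ÷ 46.07 ≈ 1, so the molecular formula is C2H6O.

C2H6O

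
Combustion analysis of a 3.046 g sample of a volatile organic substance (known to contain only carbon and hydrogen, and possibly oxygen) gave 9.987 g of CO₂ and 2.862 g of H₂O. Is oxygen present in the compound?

mol C = 9.987 g CO₂ ÷ 44.009 g/mol = 0.22693 mol
mol H = 2 × 2.862 g H₂O ÷ 18.015 g/mol = 0.31774 mol
C and H together account for 3.0459 g — essentially the entire 3.046 g sample — so the compound contains no oxygen.

no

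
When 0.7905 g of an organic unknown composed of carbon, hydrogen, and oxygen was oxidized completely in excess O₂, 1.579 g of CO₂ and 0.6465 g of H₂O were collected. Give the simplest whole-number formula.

mol C = 1.579 g CO₂ ÷ 44.009 g/mol = 0.035879 mol
mol H = 2 × 0.6465 g H₂O ÷ 18.015 g/mol = 0.071774 mol
mass O = 0.7905 − (0.43094 + 0.072348) = 0.28721 g → mol O = 0.28721 ÷ 15.999 = 0.017952 mol
Divide by the smallest (0.017952 mol): C 1.999, H 3.998, O 1.000

C2H4O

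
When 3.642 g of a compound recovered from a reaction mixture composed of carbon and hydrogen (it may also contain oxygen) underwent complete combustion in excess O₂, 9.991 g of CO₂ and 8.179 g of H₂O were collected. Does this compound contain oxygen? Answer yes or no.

no

mol C = 9.991 g CO₂ ÷ 44.009 g/mol = 0.22702 mol
mol H = 2 × 8.179 g H₂O ÷ 18.015 g/mol = 0.90802 mol
C and H together account for 3.6420 g — essentially the entire 3.642 g sample — so the compound contains no oxygen.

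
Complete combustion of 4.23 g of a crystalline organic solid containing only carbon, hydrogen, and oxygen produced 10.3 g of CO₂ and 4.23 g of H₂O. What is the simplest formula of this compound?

mol C = 10.3 g CO₂ ÷ 44.009 g/mol = 0.2340 mol
mol H = 2 × 4.23 g H₂O ÷ 18.015 g/mol = 0.4696 mol
mass O = 4.23 − (2.811 + 0.4734) = 0.9455 g → mol O = 0.9455 ÷ 15.999 = 0.05910 mol
Divide by the smallest (0.05910 mol): C 3.960, H 7.946, O 1.000

C4H8O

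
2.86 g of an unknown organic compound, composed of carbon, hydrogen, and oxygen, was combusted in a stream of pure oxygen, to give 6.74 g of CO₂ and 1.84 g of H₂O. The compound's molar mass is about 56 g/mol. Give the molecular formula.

C3H4O

mol C = 6.74 g CO₂ ÷ 44.009 g/mol = 0.1532 mol
mol H = 2 × 1.84 g H₂O ÷ 18.015 g/mol = 0.2043 mol
mass O = 2.86 − (1.839 + 0.2059) = 0.8146 g → mol O = 0.8146 ÷ 15.999 = 0.05092 mol
Divide by the smallest (0.05092 mol): C 3.008, H 4.012, O 1.000
Empirical formula: C3H4O
Empirical-formula mass = 56.06 g/mol; 56 ÷ 56.06 ≈ 1, so the molecular formula is C3H4O.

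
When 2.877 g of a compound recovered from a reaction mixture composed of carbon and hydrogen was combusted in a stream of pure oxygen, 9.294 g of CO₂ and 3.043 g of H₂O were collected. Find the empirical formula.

mol C = 9.294 g CO₂ ÷ 44.009 g/mol = 0.21118 mol
mol H = 2 × 3.043 g H₂O ÷ 18.015 g/mol = 0.33783 mol
Divide by the smallest (0.21118 mol): C 1.000, H 1.600
Multiplying each by 5 gives whole numbers: C 5.00, H 8.00

C5H8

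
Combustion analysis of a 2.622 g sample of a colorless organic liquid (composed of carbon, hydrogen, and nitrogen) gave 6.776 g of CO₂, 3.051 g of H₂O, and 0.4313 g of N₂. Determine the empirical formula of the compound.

C5H11N

mol C = 6.776 g CO₂ ÷ 44.009 g/mol = 0.15397 mol
mol H = 2 × 3.051 g H₂O ÷ 18.015 g/mol = 0.33872 mol
mol N = 2 × 0.4313 g N₂ ÷ 28.014 g/mol = 0.030792 mol
Divide by the smallest (0.030792 mol): C 5.000, H 11.000, N 1.000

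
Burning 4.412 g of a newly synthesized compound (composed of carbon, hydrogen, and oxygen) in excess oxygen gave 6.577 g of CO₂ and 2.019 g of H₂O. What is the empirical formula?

mol C = 6.577 g CO₂ ÷ 44.009 g/mol = 0.14945 mol
mol H = 2 × 2.019 g H₂O ÷ 18.015 g/mol = 0.22415 mol
mass O = 4.412 − (1.7950 + 0.22594) = 2.3911 g → mol O = 2.3911 ÷ 15.999 = 0.14945 mol
Divide by the smallest (0.14945 mol): C 1.000, H 1.500, O 1.000
Multiplying each by 2 gives whole numbers: C 2.00, H 3.00, O 2.00

C2H3O2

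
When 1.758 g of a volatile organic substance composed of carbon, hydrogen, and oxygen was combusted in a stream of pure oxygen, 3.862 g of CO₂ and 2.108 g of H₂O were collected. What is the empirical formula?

mol C = 3.862 g CO₂ ÷ 44.009 g/mol = 0.087755 mol
mol H = 2 × 2.108 g H₂O ÷ 18.015 g/mol = 0.23403 mol
mass O = 1.758 − (1.0540 + 0.23590) = 0.46808 g → mol O = 0.46808 ÷ 15.999 = 0.029257 mol
Divide by the smallest (0.029257 mol): C 2.999, H 7.999, O 1.000

C3H8O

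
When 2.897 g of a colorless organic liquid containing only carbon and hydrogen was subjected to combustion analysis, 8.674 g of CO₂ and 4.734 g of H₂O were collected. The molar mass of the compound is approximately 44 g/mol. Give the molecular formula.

C3H8

mol C = 8.674 g CO₂ ÷ 44.009 g/mol = 0.19710 mol
mol H = 2 × 4.734 g H₂O ÷ 18.015 g/mol = 0.52556 mol
Divide by the smallest (0.19710 mol): C 1.000, H 2.667
Multiplying each by 3 gives whole numbers: C 3.00, H 8.00
Empirical formula: C3H8
Empirical-formula mass = 44.10 g/mol; 44 ÷ 44.10 ≈ 1, so the molecular formula is C3H8.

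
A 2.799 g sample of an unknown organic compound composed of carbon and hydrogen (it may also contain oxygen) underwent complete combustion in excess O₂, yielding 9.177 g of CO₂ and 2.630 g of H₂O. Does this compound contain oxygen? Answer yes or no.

no

mol C = 9.177 g CO₂ ÷ 44.009 g/mol = 0.20853 mol
mol H = 2 × 2.630 g H₂O ÷ 18.015 g/mol = 0.29198 mol
C and H together account for 2.7989 g — essentially the entire 2.799 g sample — so the compound contains no oxygen.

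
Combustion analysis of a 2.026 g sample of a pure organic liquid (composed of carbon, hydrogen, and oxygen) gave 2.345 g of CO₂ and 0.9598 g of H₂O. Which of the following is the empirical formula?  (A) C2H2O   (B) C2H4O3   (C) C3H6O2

(B) C2H4O3

mol C = 2.345 g CO₂ ÷ 44.009 g/mol = 0.053285 mol
mol H = 2 × 0.9598 g H₂O ÷ 18.015 g/mol = 0.10656 mol
mass O = 2.026 − (0.64000 + 0.10741) = 1.2786 g → mol O = 1.2786 ÷ 15.999 = 0.079917 mol
Divide by the smallest (0.053285 mol): C 1.000, H 2.000, O 1.500
Multiplying each by 2 gives whole numbers: C 2.00, H 4.00, O 3.00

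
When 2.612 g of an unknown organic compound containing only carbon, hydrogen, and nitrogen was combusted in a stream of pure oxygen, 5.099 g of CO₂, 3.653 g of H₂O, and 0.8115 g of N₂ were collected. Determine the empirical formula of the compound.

mol C = 5.099 g CO₂ ÷ 44.009 g/mol = 0.11586 mol
mol H = 2 × 3.653 g H₂O ÷ 18.015 g/mol = 0.40555 mol
mol N = 2 × 0.8115 g N₂ ÷ 28.014 g/mol = 0.057935 mol
Divide by the smallest (0.057935 mol): C 2.000, H 7.000, N 1.000

C2H7N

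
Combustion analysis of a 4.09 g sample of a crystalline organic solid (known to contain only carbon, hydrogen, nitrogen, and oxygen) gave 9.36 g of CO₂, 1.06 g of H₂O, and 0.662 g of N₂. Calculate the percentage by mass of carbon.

mol C = 9.36 g CO₂ ÷ 44.009 g/mol = 0.2127 mol
mol H = 2 × 1.06 g H₂O ÷ 18.015 g/mol = 0.1177 mol
mol N = 2 × 0.662 g N₂ ÷ 28.014 g/mol = 0.04726 mol
mass O = 4.09 − (2.555 + 0.1186 + 0.6620) = 0.7548 g → mol O = 0.7548 ÷ 15.999 = 0.04718 mol
mass % C = 2.555 g ÷ 4.09 g × 100%

62.5%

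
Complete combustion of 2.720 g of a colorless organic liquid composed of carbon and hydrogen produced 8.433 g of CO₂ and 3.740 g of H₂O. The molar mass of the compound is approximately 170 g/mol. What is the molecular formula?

mol C = 8.433 g CO₂ ÷ 44.009 g/mol = 0.19162 mol
mol H = 2 × 3.740 g H₂O ÷ 18.015 g/mol = 0.41521 mol
Divide by the smallest (0.19162 mol): C 1.000, H 2.167
Multiplying each by 6 gives whole numbers: C 6.00, H 13.00
Empirical formula: C6H13
Empirical-formula mass = 85.17 g/mol; 170 ÷ 85.17 ≈ 2, so the molecular formula is C12H26.

C12H26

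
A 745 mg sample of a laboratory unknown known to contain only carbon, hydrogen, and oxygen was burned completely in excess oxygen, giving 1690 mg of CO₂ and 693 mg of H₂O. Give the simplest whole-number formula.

C3H6O

mol C = 1.69 g CO₂ ÷ 44.009 g/mol = 0.03840 mol
mol H = 2 × 0.693 g H₂O ÷ 18.015 g/mol = 0.07694 mol
mass O = 0.745 − (0.4612 + 0.07755) = 0.2062 g → mol O = 0.2062 ÷ 15.999 = 0.01289 mol
Divide by the smallest (0.01289 mol): C 2.979, H 5.969, O 1.000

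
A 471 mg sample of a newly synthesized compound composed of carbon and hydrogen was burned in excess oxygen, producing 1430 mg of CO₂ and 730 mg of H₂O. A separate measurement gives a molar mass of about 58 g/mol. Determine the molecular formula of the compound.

mol C = 1.43 g CO₂ ÷ 44.009 g/mol = 0.03249 mol
mol H = 2 × 0.730 g H₂O ÷ 18.015 g/mol = 0.08104 mol
Divide by the smallest (0.03249 mol): C 1.000, H 2.494
Multiplying each by 2 gives whole numbers: C 2.00, H 4.99
Empirical formula: C2H5
Empirical-formula mass = 29.06 g/mol; 58 ÷ 29.06 ≈ 2, so the molecular formula is C4H10.

C4H10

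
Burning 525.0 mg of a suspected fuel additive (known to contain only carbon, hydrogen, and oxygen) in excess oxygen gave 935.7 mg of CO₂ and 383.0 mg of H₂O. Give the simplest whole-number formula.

C3H6O2

mol C = 0.9357 g CO₂ ÷ 44.009 g/mol = 0.021262 mol
mol H = 2 × 0.3830 g H₂O ÷ 18.015 g/mol = 0.042520 mol
mass O = 0.5250 − (0.25537 + 0.042860) = 0.22677 g → mol O = 0.22677 ÷ 15.999 = 0.014174 mol
Divide by the smallest (0.014174 mol): C 1.500, H 3.000, O 1.000
Multiplying each by 2 gives whole numbers: C 3.00, H 6.00, O 2.00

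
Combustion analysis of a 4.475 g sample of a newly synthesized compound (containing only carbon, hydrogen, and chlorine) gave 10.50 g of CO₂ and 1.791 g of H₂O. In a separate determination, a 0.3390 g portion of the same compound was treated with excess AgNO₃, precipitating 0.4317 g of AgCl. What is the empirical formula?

C6H5Cl

mol C = 10.50 g CO₂ ÷ 44.009 g/mol = 0.23859 mol
mol H = 2 × 1.791 g H₂O ÷ 18.015 g/mol = 0.19883 mol
From the AgCl data: mol Cl per gram of compound = (0.4317 ÷ 143.318) ÷ 0.3390 = 0.0088855 mol/g, so in the 4.475 g combustion sample mol Cl = 0.039763 mol
Divide by the smallest (0.039763 mol): C 6.000, H 5.001, Cl 1.000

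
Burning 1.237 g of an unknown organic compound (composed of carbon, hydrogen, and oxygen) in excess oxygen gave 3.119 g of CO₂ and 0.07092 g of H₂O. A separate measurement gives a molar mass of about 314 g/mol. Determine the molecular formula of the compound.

C18H2O6

mol C = 3.119 g CO₂ ÷ 44.009 g/mol = 0.070872 mol
mol H = 2 × 0.07092 g H₂O ÷ 18.015 g/mol = 0.0078734 mol
mass O = 1.237 − (0.85124 + 0.0079364) = 0.37782 g → mol O = 0.37782 ÷ 15.999 = 0.023615 mol
Divide by the smallest (0.0078734 mol): C 9.001, H 1.000, O 2.999
Empirical formula: C9HO3
Empirical-formula mass = 157.10 g/mol; 314 ÷ 157.10 ≈ 2, so the molecular formula is C18H2O6.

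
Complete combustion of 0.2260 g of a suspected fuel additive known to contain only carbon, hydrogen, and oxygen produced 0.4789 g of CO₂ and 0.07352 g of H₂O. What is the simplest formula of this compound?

mol C = 0.4789 g CO₂ ÷ 44.009 g/mol = 0.010882 mol
mol H = 2 × 0.07352 g H₂O ÷ 18.015 g/mol = 0.0081621 mol
mass O = 0.2260 − (0.13070 + 0.0082274) = 0.087071 g → mol O = 0.087071 ÷ 15.999 = 0.0054422 mol
Divide by the smallest (0.0054422 mol): C 2.000, H 1.500, O 1.000
Multiplying each by 2 gives whole numbers: C 4.00, H 3.00, O 2.00

C4H3O2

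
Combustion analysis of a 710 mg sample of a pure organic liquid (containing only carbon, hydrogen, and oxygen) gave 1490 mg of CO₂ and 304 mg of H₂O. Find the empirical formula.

C2H2O

mol C = 1.49 g CO₂ ÷ 44.009 g/mol = 0.03386 mol
mol H = 2 × 0.304 g H₂O ÷ 18.015 g/mol = 0.03375 mol
mass O = 0.710 − (0.4067 + 0.03402) = 0.2693 g → mol O = 0.2693 ÷ 15.999 = 0.01683 mol
Divide by the smallest (0.01683 mol): C 2.011, H 2.005, O 1.000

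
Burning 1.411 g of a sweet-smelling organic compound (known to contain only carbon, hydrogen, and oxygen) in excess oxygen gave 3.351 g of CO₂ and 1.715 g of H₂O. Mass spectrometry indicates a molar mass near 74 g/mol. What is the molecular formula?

C4H10O

mol C = 3.351 g CO₂ ÷ 44.009 g/mol = 0.076144 mol
mol H = 2 × 1.715 g H₂O ÷ 18.015 g/mol = 0.19040 mol
mass O = 1.411 − (0.91456 + 0.19192) = 0.30452 g → mol O = 0.30452 ÷ 15.999 = 0.019034 mol
Divide by the smallest (0.019034 mol): C 4.000, H 10.003, O 1.000
Empirical formula: C4H10O
Empirical-formula mass = 74.12 g/mol; 74 ÷ 74.12 ≈ 1, so the molecular formula is C4H10O.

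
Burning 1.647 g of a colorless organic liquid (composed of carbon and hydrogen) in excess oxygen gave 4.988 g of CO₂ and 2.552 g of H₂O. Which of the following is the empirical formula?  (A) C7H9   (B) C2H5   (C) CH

mol C = 4.988 g CO₂ ÷ 44.009 g/mol = 0.11334 mol
mol H = 2 × 2.552 g H₂O ÷ 18.015 g/mol = 0.28332 mol
Divide by the smallest (0.11334 mol): C 1.000, H 2.500
Multiplying each by 2 gives whole numbers: C 2.00, H 5.00

(B) C2H5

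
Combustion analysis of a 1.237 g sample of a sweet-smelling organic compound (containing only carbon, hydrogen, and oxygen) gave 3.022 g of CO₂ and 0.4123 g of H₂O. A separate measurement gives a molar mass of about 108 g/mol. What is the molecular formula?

C6H4O2

mol C = 3.022 g CO₂ ÷ 44.009 g/mol = 0.068668 mol
mol H = 2 × 0.4123 g H₂O ÷ 18.015 g/mol = 0.045773 mol
mass O = 1.237 − (0.82477 + 0.046139) = 0.36609 g → mol O = 0.36609 ÷ 15.999 = 0.022882 mol
Divide by the smallest (0.022882 mol): C 3.001, H 2.000, O 1.000
Empirical formula: C3H2O
Empirical-formula mass = 54.05 g/mol; 108 ÷ 54.05 ≈ 2, so the molecular formula is C6H4O2.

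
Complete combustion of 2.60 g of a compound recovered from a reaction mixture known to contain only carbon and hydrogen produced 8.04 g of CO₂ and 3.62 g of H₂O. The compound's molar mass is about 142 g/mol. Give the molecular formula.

C10H22

mol C = 8.04 g CO₂ ÷ 44.009 g/mol = 0.1827 mol
mol H = 2 × 3.62 g H₂O ÷ 18.015 g/mol = 0.4019 mol
Divide by the smallest (0.1827 mol): C 1.000, H 2.200
Multiplying each by 5 gives whole numbers: C 5.00, H 11.00
Empirical formula: C5H11
Empirical-formula mass = 71.14 g/mol; 142 ÷ 71.14 ≈ 2, so the molecular formula is C10H22.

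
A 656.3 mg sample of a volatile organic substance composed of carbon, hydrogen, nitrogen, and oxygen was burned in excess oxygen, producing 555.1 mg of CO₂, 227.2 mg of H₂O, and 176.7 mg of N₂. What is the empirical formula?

C2H4N2O3

mol C = 0.5551 g CO₂ ÷ 44.009 g/mol = 0.012613 mol
mol H = 2 × 0.2272 g H₂O ÷ 18.015 g/mol = 0.025223 mol
mol N = 2 × 0.1767 g N₂ ÷ 28.014 g/mol = 0.012615 mol
mass O = 0.6563 − (0.15150 + 0.025425 + 0.17670) = 0.30268 g → mol O = 0.30268 ÷ 15.999 = 0.018918 mol
Divide by the smallest (0.012613 mol): C 1.000, H 2.000, N 1.000, O 1.500
Multiplying each by 2 gives whole numbers: C 2.00, H 4.00, N 2.00, O 3.00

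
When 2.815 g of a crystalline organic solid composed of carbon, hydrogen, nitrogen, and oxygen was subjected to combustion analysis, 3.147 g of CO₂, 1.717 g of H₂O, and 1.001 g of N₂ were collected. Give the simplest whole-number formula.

mol C = 3.147 g CO₂ ÷ 44.009 g/mol = 0.071508 mol
mol H = 2 × 1.717 g H₂O ÷ 18.015 g/mol = 0.19062 mol
mol N = 2 × 1.001 g N₂ ÷ 28.014 g/mol = 0.071464 mol
mass O = 2.815 − (0.85888 + 0.19214 + 1.0010) = 0.76297 g → mol O = 0.76297 ÷ 15.999 = 0.047689 mol
Divide by the smallest (0.047689 mol): C 1.499, H 3.997, N 1.499, O 1.000
Multiplying each by 2 gives whole numbers: C 3.00, H 7.99, N 3.00, O 2.00

C3H8N3O2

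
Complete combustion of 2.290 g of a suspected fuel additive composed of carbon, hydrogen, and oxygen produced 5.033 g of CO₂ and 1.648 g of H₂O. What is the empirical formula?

mol C = 5.033 g CO₂ ÷ 44.009 g/mol = 0.11436 mol
mol H = 2 × 1.648 g H₂O ÷ 18.015 g/mol = 0.18296 mol
mass O = 2.290 − (1.3736 + 0.18442) = 0.73196 g → mol O = 0.73196 ÷ 15.999 = 0.045751 mol
Divide by the smallest (0.045751 mol): C 2.500, H 3.999, O 1.000
Multiplying each by 2 gives whole numbers: C 5.00, H 8.00, O 2.00

C5H8O2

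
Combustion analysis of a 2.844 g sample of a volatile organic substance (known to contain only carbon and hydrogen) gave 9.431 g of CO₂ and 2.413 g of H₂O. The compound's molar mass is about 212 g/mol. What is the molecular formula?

C16H20

mol C = 9.431 g CO₂ ÷ 44.009 g/mol = 0.21430 mol
mol H = 2 × 2.413 g H₂O ÷ 18.015 g/mol = 0.26789 mol
Divide by the smallest (0.21430 mol): C 1.000, H 1.250
Multiplying each by 4 gives whole numbers: C 4.00, H 5.00
Empirical formula: C4H5
Empirical-formula mass = 53.08 g/mol; 212 ÷ 53.08 ≈ 4, so the molecular formula is C16H20.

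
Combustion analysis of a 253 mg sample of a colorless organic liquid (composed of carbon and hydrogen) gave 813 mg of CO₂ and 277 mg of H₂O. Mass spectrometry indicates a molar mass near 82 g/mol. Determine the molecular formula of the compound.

mol C = 0.813 g CO₂ ÷ 44.009 g/mol = 0.01847 mol
mol H = 2 × 0.277 g H₂O ÷ 18.015 g/mol = 0.03075 mol
Divide by the smallest (0.01847 mol): C 1.000, H 1.665
Multiplying each by 3 gives whole numbers: C 3.00, H 4.99
Empirical formula: C3H5
Empirical-formula mass = 41.07 g/mol; 82 ÷ 41.07 ≈ 2, so the molecular formula is C6H10.

C6H10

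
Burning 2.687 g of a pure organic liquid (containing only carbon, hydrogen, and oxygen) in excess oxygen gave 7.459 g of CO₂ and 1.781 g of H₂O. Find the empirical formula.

C6H7O

mol C = 7.459 g CO₂ ÷ 44.009 g/mol = 0.16949 mol
mol H = 2 × 1.781 g H₂O ÷ 18.015 g/mol = 0.19772 mol
mass O = 2.687 − (2.0357 + 0.19931) = 0.45197 g → mol O = 0.45197 ÷ 15.999 = 0.028250 mol
Divide by the smallest (0.028250 mol): C 6.000, H 6.999, O 1.000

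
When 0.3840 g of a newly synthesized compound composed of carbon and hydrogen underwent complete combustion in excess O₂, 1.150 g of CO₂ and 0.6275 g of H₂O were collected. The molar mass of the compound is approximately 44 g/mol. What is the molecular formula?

C3H8

mol C = 1.150 g CO₂ ÷ 44.009 g/mol = 0.026131 mol
mol H = 2 × 0.6275 g H₂O ÷ 18.015 g/mol = 0.069664 mol
Divide by the smallest (0.026131 mol): C 1.000, H 2.666
Multiplying each by 3 gives whole numbers: C 3.00, H 8.00
Empirical formula: C3H8
Empirical-formula mass = 44.10 g/mol; 44 ÷ 44.10 ≈ 1, so the molecular formula is C3H8.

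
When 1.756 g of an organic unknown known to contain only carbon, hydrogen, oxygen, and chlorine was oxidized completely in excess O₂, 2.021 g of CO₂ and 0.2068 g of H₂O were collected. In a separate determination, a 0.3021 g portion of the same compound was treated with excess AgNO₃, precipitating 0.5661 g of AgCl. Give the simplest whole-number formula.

mol C = 2.021 g CO₂ ÷ 44.009 g/mol = 0.045922 mol
mol H = 2 × 0.2068 g H₂O ÷ 18.015 g/mol = 0.022959 mol
From the AgCl data: mol Cl per gram of compound = (0.5661 ÷ 143.318) ÷ 0.3021 = 0.013075 mol/g, so in the 1.756 g combustion sample mol Cl = 0.022960 mol
mass O = 1.756 − (0.55157 + 0.023142 + 0.81392) = 0.36736 g → mol O = 0.36736 ÷ 15.999 = 0.022962 mol
Divide by the smallest (0.022959 mol): C 2.000, H 1.000, Cl 1.000, O 1.000

C2HClO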